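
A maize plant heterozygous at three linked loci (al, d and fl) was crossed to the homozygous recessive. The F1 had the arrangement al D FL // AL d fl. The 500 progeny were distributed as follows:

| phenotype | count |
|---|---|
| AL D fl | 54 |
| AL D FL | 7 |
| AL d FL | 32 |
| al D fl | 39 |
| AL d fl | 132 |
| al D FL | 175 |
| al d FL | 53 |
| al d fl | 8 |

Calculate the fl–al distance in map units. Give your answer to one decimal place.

17.2 map units

The two rarest classes, AL D FL and al d fl, are the double crossovers. Comparing them with the parentals, only the al allele has switched, so al is the middle locus and the order is fl – al – d.
Crossovers in the fl–al interval produce the single-crossover classes al D fl and AL d FL (39 + 32 = 71) plus the double crossovers (15).
RF(fl–al) = (71 + 15) / 500 = 86/500 = 0.1720 → 17.2 map units.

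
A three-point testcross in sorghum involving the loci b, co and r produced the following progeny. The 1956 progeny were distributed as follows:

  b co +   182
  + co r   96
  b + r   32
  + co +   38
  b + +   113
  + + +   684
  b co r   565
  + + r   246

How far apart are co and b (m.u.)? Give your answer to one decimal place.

14.3 m.u.

The two most frequent reciprocal classes, b co r and + + +, are the parental types, so the F1 was b co r / + + +.
The two rarest classes, b + r and + co +, are the double crossovers. Comparing them with the parentals, only the co allele has switched, so co is the middle locus and the order is b – co – r.
Crossovers in the b–co interval produce the single-crossover classes + co r and b + + (96 + 113 = 209) plus the double crossovers (70).
RF(b–co) = (209 + 70) / 1956 = 279/1956 = 0.1426 → 14.3 m.u.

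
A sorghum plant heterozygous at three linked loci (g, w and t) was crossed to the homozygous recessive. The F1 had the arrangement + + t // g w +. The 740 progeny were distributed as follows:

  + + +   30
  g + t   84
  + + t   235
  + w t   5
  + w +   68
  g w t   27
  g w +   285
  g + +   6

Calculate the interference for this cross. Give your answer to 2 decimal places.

The two rarest classes, + w t and g + +, are the double crossovers. Comparing them with the parentals, only the w allele has switched, so w is the middle locus and the order is t – w – g.
t–w: (57 + 11)/740 = 0.0919; w–g: (152 + 11)/740 = 0.2203.
Expected DCO frequency = 0.0919 × 0.2203 ≈ 0.02025; observed = 11/740 ≈ 0.01486.
Coefficient of coincidence = 0.01486/0.02025 ≈ 0.73; interference = 1 − 0.73 = 0.27.

0.27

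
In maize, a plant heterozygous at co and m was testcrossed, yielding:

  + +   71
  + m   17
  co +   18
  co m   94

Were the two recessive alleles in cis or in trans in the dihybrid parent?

cis

The two most frequent classes are + + (71) and co m (94); these are the parental (non-recombinant) types.
So the F1 carried + + on one chromosome and co m on the other — the recessive alleles are on the same chromosome (cis / coupling).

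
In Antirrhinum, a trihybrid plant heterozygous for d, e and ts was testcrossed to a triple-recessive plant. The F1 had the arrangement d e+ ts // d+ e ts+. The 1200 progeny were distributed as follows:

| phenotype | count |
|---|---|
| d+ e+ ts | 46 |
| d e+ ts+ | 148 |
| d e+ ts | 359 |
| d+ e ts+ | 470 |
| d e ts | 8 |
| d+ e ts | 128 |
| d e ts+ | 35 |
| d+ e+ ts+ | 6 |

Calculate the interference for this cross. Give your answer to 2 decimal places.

0.39

The two rarest classes, d e ts and d+ e+ ts+, are the double crossovers. Comparing them with the parentals, only the e allele has switched, so e is the middle locus and the order is ts – e – d.
ts–e: (276 + 14)/1200 = 0.2417; e–d: (81 + 14)/1200 = 0.0792.
Expected DCO frequency = 0.2417 × 0.0792 ≈ 0.01914; observed = 14/1200 ≈ 0.01167.
Coefficient of coincidence = 0.01167/0.01914 ≈ 0.61; interference = 1 − 0.61 = 0.39.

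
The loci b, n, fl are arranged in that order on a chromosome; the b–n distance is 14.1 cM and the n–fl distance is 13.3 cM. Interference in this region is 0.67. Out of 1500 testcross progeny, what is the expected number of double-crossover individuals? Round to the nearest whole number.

9

Map distances give recombination frequencies of 0.141 and 0.133 for the two intervals.
With interference 0.67 (so coincidence = 0.33), expected double-crossover frequency = 0.141 × 0.133 × 0.33 = 0.00619.
Expected number = 0.00619 × 1500 = 9.28 ≈ 9.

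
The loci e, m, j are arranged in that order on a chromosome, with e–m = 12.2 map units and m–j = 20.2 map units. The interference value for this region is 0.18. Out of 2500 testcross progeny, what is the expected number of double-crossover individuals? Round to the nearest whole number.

51

Map distances give recombination frequencies of 0.122 and 0.202 for the two intervals.
With interference 0.18 (so coincidence = 0.82), expected double-crossover frequency = 0.122 × 0.202 × 0.82 = 0.02021.
Expected number = 0.02021 × 2500 = 50.52 ≈ 51.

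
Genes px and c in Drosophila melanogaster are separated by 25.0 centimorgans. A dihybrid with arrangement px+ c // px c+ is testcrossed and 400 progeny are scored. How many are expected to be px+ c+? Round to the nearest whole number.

A map distance of 25.0 centimorgans corresponds to a recombination frequency of 0.250.
The F1 is px+ c / px c+, so px+ c+ is a recombinant gamete class with expected frequency r/2 = 0.250/2 = 0.1250.
Expected number = 0.1250 × 400 = 50.00 ≈ 50.

50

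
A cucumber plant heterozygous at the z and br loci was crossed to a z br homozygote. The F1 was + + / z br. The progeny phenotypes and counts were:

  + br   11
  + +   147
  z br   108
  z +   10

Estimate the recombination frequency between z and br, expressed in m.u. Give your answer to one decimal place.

7.6 m.u.

The recombinant classes are + br and z +: 11 + 10 = 21.
Recombination frequency = 21/276 = 0.0761 ≈ 7.6%, i.e. 7.6 m.u.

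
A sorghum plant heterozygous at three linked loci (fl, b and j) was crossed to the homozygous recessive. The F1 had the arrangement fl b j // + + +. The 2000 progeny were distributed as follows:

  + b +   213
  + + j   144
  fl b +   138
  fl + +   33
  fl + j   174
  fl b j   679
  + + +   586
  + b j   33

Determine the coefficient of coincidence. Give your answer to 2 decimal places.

The two rarest classes, + b j and fl + +, are the double crossovers. Comparing them with the parentals, only the fl allele has switched, so fl is the middle locus and the order is j – fl – b.
j–fl: (282 + 66)/2000 = 0.1740; fl–b: (387 + 66)/2000 = 0.2265.
Expected DCO frequency = 0.1740 × 0.2265 ≈ 0.03941; observed = 66/2000 ≈ 0.03300.
Coefficient of coincidence = 0.03300/0.03941 ≈ 0.84.

0.84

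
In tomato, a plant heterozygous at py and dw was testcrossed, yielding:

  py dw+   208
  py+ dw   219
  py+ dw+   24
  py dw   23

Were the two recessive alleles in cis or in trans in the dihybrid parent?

The two most frequent classes are py+ dw (219) and py dw+ (208); these are the parental (non-recombinant) types.
So the F1 carried py+ dw on one chromosome and py dw+ on the other — the recessive alleles are on opposite chromosomes (trans / repulsion).

trans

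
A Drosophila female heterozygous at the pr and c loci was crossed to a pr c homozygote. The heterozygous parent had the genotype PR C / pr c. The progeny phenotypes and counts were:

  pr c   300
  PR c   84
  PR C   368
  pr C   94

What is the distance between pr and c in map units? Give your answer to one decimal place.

21.0 map units

The recombinant classes are PR c and pr C: 84 + 94 = 178.
Recombination frequency = 178/846 = 0.2104 ≈ 21.0%, i.e. 21.0 map units.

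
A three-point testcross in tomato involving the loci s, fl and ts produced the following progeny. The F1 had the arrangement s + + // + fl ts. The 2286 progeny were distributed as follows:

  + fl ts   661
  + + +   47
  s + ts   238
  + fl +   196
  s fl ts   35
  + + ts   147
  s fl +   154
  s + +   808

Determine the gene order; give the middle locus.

The two rarest classes, + + + and s fl ts, are the double crossovers. Comparing them with the parentals, only the s allele has switched, so s is the middle locus and the order is ts – s – fl.

s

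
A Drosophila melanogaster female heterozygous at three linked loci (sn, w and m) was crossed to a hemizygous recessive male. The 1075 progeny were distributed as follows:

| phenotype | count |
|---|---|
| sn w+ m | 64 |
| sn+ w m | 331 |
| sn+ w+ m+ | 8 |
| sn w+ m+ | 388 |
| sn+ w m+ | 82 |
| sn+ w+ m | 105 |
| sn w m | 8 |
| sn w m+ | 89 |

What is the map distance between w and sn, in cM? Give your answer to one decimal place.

19.5 cM

The two most frequent reciprocal classes, sn w+ m+ and sn+ w m, are the parental types, so the F1 was sn w+ m+ / sn+ w m.
The two rarest classes, sn+ w+ m+ and sn w m, are the double crossovers. Comparing them with the parentals, only the sn allele has switched, so sn is the middle locus and the order is w – sn – m.
Crossovers in the w–sn interval produce the single-crossover classes sn w m+ and sn+ w+ m (89 + 105 = 194) plus the double crossovers (16).
RF(w–sn) = (194 + 16) / 1075 = 210/1075 = 0.1953 → 19.5 cM.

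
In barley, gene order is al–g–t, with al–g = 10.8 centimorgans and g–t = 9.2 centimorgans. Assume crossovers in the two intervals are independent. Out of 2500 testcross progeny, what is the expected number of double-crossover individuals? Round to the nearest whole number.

Map distances give recombination frequencies of 0.108 and 0.092 for the two intervals.
With no interference, expected double-crossover frequency = 0.108 × 0.092 = 0.00994.
Expected number = 0.00994 × 2500 = 24.84 ≈ 25.

25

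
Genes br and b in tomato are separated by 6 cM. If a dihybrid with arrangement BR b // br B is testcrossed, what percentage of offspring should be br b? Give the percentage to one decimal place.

3.0%

A map distance of 6 cM corresponds to a recombination frequency of 0.060.
The F1 is BR b / br B, so br b is a recombinant gamete class with expected frequency r/2 = 0.060/2 = 0.0300.
That is 0.0300 = 3.0% of the progeny.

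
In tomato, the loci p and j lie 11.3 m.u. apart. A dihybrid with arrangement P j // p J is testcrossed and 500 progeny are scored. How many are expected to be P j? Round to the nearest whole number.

A map distance of 11.3 m.u. corresponds to a recombination frequency of 0.113.
The F1 is P j / p J, so P j is a parental gamete class with expected frequency (1 − r)/2 = 0.887/2 = 0.4435.
Expected number = 0.4435 × 500 = 221.75 ≈ 222.

222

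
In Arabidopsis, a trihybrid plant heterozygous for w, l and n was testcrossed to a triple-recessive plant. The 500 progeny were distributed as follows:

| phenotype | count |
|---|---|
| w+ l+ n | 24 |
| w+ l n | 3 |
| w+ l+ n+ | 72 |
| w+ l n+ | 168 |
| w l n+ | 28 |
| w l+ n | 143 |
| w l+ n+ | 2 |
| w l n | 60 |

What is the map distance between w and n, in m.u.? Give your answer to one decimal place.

11.4 m.u.

The two most frequent reciprocal classes, w l+ n and w+ l n+, are the parental types, so the F1 was w l+ n / w+ l n+.
The two rarest classes, w l+ n+ and w+ l n, are the double crossovers. Comparing them with the parentals, only the n allele has switched, so n is the middle locus and the order is w – n – l.
Crossovers in the w–n interval produce the single-crossover classes w+ l+ n and w l n+ (24 + 28 = 52) plus the double crossovers (5).
RF(w–n) = (52 + 5) / 500 = 57/500 = 0.1140 → 11.4 m.u.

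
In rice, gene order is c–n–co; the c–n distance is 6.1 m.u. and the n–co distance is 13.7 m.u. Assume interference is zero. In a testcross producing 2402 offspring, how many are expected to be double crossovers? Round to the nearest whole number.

20

Map distances give recombination frequencies of 0.061 and 0.137 for the two intervals.
With no interference, expected double-crossover frequency = 0.061 × 0.137 = 0.00836.
Expected number = 0.00836 × 2402 = 20.07 ≈ 20.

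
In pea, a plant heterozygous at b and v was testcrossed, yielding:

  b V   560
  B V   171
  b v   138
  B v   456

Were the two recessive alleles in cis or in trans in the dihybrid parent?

The two most frequent classes are B v (456) and b V (560); these are the parental (non-recombinant) types.
So the F1 carried B v on one chromosome and b V on the other — the recessive alleles are on opposite chromosomes (trans / repulsion).

trans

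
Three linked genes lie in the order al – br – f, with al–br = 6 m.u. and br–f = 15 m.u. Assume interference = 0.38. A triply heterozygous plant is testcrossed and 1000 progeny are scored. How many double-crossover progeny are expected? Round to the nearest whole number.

Map distances give recombination frequencies of 0.060 and 0.150 for the two intervals.
With interference 0.38 (so coincidence = 0.62), expected double-crossover frequency = 0.060 × 0.150 × 0.62 = 0.00558.
Expected number = 0.00558 × 1000 = 5.58 ≈ 6.

6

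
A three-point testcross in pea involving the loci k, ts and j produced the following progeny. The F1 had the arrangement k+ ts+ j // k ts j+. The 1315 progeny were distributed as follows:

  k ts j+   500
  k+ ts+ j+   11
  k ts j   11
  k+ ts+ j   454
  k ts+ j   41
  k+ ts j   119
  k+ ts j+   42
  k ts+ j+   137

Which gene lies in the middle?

The two rarest classes, k+ ts+ j+ and k ts j, are the double crossovers. Comparing them with the parentals, only the j allele has switched, so j is the middle locus and the order is ts – j – k.

j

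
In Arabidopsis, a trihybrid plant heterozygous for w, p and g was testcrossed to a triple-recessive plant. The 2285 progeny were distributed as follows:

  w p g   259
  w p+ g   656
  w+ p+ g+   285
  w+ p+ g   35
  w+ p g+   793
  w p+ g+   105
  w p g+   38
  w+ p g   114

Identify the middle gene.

The two most frequent reciprocal classes, w+ p g+ and w p+ g, are the parental types, so the F1 was w+ p g+ / w p+ g.
The two rarest classes, w p g+ and w+ p+ g, are the double crossovers. Comparing them with the parentals, only the w allele has switched, so w is the middle locus and the order is p – w – g.

w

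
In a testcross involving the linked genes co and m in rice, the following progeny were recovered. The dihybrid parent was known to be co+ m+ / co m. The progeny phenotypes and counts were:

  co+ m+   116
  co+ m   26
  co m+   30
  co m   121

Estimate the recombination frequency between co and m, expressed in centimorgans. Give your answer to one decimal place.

The recombinant classes are co+ m and co m+: 26 + 30 = 56.
Recombination frequency = 56/293 = 0.1911 ≈ 19.1%, i.e. 19.1 centimorgans.

19.1 centimorgans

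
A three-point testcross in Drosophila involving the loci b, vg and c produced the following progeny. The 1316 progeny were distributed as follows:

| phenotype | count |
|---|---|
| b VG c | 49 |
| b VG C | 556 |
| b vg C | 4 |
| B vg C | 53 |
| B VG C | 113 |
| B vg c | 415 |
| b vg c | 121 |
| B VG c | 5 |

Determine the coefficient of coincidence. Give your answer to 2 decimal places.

The two most frequent reciprocal classes, b VG C and B vg c, are the parental types, so the F1 was b VG C / B vg c.
The two rarest classes, b vg C and B VG c, are the double crossovers. Comparing them with the parentals, only the vg allele has switched, so vg is the middle locus and the order is b – vg – c.
b–vg: (234 + 9)/1316 = 0.1847; vg–c: (102 + 9)/1316 = 0.0843.
Expected DCO frequency = 0.1847 × 0.0843 ≈ 0.01557; observed = 9/1316 ≈ 0.00684.
Coefficient of coincidence = 0.00684/0.01557 ≈ 0.44.

0.44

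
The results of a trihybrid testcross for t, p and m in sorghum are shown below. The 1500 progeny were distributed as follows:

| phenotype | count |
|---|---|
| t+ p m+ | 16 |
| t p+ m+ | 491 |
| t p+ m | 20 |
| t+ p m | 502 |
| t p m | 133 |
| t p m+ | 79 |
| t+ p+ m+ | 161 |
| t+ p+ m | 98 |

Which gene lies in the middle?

m

The two most frequent reciprocal classes, t+ p m and t p+ m+, are the parental types, so the F1 was t+ p m / t p+ m+.
The two rarest classes, t+ p m+ and t p+ m, are the double crossovers. Comparing them with the parentals, only the m allele has switched, so m is the middle locus and the order is t – m – p.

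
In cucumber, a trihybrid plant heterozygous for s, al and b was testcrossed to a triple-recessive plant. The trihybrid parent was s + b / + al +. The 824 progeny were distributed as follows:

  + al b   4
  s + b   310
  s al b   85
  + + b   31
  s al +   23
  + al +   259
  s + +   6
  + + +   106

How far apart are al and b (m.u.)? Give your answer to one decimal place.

24.4 m.u.

The two rarest classes, s + + and + al b, are the double crossovers. Comparing them with the parentals, only the b allele has switched, so b is the middle locus and the order is al – b – s.
Crossovers in the al–b interval produce the single-crossover classes s al b and + + + (85 + 106 = 191) plus the double crossovers (10).
RF(al–b) = (191 + 10) / 824 = 201/824 = 0.2439 → 24.4 m.u.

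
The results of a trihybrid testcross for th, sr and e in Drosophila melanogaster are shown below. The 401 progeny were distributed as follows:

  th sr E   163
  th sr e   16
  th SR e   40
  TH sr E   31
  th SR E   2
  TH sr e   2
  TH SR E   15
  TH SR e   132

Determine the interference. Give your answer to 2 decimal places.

0.39

The two most frequent reciprocal classes, TH SR e and th sr E, are the parental types, so the F1 was TH SR e / th sr E.
The two rarest classes, TH sr e and th SR E, are the double crossovers. Comparing them with the parentals, only the sr allele has switched, so sr is the middle locus and the order is th – sr – e.
th–sr: (71 + 4)/401 = 0.1870; sr–e: (31 + 4)/401 = 0.0873.
Expected DCO frequency = 0.1870 × 0.0873 ≈ 0.01633; observed = 4/401 ≈ 0.00998.
Coefficient of coincidence = 0.00998/0.01633 ≈ 0.61; interference = 1 − 0.61 = 0.39.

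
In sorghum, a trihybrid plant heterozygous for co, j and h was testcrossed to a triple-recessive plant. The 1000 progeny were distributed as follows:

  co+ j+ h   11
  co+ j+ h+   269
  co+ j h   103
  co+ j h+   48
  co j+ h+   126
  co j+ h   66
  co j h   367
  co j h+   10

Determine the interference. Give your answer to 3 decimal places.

0.378

The two most frequent reciprocal classes, co+ j+ h+ and co j h, are the parental types, so the F1 was co+ j+ h+ / co j h.
The two rarest classes, co+ j+ h and co j h+, are the double crossovers. Comparing them with the parentals, only the h allele has switched, so h is the middle locus and the order is j – h – co.
j–h: (114 + 21)/1000 = 0.1350; h–co: (229 + 21)/1000 = 0.2500.
Expected DCO frequency = 0.1350 × 0.2500 ≈ 0.03375; observed = 21/1000 ≈ 0.02100.
Coefficient of coincidence = 0.02100/0.03375 ≈ 0.622; interference = 1 − 0.622 = 0.378.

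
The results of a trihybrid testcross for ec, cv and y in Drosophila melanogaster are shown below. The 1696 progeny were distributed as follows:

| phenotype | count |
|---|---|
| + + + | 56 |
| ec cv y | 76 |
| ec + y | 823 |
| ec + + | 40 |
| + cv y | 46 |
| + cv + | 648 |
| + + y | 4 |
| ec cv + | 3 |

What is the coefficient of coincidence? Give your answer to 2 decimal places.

0.92

The two most frequent reciprocal classes, ec + y and + cv +, are the parental types, so the F1 was ec + y / + cv +.
The two rarest classes, + + y and ec cv +, are the double crossovers. Comparing them with the parentals, only the ec allele has switched, so ec is the middle locus and the order is cv – ec – y.
cv–ec: (132 + 7)/1696 = 0.0820; ec–y: (86 + 7)/1696 = 0.0548.
Expected DCO frequency = 0.0820 × 0.0548 ≈ 0.00449; observed = 7/1696 ≈ 0.00413.
Coefficient of coincidence = 0.00413/0.00449 ≈ 0.92.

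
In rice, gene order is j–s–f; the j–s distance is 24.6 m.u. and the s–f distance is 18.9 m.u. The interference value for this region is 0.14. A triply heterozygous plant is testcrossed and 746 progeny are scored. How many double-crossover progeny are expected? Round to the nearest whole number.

Map distances give recombination frequencies of 0.246 and 0.189 for the two intervals.
With interference 0.14 (so coincidence = 0.86), expected double-crossover frequency = 0.246 × 0.189 × 0.86 = 0.03998.
Expected number = 0.03998 × 746 = 29.83 ≈ 30.

30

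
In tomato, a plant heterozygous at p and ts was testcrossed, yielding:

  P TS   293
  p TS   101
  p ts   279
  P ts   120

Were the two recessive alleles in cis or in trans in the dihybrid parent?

The two most frequent classes are P TS (293) and p ts (279); these are the parental (non-recombinant) types.
So the F1 carried P TS on one chromosome and p ts on the other — the recessive alleles are on the same chromosome (cis / coupling).

cis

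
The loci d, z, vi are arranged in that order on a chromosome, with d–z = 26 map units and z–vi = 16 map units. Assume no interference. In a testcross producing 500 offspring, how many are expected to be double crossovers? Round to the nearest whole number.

Map distances give recombination frequencies of 0.260 and 0.160 for the two intervals.
With no interference, expected double-crossover frequency = 0.260 × 0.160 = 0.04160.
Expected number = 0.04160 × 500 = 20.80 ≈ 21.

21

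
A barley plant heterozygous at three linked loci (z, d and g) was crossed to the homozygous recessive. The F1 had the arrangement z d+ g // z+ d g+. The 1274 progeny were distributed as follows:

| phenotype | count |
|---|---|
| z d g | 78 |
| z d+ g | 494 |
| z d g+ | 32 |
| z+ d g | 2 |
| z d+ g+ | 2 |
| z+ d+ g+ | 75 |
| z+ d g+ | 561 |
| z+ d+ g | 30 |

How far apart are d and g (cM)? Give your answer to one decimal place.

The two rarest classes, z d+ g+ and z+ d g, are the double crossovers. Comparing them with the parentals, only the g allele has switched, so g is the middle locus and the order is d – g – z.
Crossovers in the d–g interval produce the single-crossover classes z d g and z+ d+ g+ (78 + 75 = 153) plus the double crossovers (4).
RF(d–g) = (153 + 4) / 1274 = 157/1274 = 0.1232 → 12.3 cM.

12.3 cM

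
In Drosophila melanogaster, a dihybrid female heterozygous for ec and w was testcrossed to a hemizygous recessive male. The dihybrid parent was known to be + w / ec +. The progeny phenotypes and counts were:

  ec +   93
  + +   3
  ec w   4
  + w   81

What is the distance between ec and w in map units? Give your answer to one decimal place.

3.9 map units

The recombinant classes are + + and ec w: 3 + 4 = 7.
Recombination frequency = 7/181 = 0.0387 ≈ 3.9%, i.e. 3.9 map units.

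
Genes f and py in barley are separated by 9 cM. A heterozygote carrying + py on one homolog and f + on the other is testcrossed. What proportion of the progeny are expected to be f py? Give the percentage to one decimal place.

A map distance of 9 cM corresponds to a recombination frequency of 0.090.
The F1 is + py / f +, so f py is a recombinant gamete class with expected frequency r/2 = 0.090/2 = 0.0450.
That is 0.0450 = 4.5% of the progeny.

4.5%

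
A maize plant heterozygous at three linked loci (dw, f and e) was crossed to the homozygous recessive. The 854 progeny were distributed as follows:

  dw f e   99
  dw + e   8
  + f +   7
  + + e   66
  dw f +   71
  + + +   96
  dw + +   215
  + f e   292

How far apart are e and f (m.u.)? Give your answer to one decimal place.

The two most frequent reciprocal classes, dw + + and + f e, are the parental types, so the F1 was dw + + / + f e.
The two rarest classes, dw + e and + f +, are the double crossovers. Comparing them with the parentals, only the e allele has switched, so e is the middle locus and the order is dw – e – f.
Crossovers in the e–f interval produce the single-crossover classes dw f + and + + e (71 + 66 = 137) plus the double crossovers (15).
RF(e–f) = (137 + 15) / 854 = 152/854 = 0.1780 → 17.8 m.u.

17.8 m.u.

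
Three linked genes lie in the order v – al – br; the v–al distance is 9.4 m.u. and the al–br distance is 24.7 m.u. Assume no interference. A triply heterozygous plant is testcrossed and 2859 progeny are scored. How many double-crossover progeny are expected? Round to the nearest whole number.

66

Map distances give recombination frequencies of 0.094 and 0.247 for the two intervals.
With no interference, expected double-crossover frequency = 0.094 × 0.247 = 0.02322.
Expected number = 0.02322 × 2859 = 66.38 ≈ 66.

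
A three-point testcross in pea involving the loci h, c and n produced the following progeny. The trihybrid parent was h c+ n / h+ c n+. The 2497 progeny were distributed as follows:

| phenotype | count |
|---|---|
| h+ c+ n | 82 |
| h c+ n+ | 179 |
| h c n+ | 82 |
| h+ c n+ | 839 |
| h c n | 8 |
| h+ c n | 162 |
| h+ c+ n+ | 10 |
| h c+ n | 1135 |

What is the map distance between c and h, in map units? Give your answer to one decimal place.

The two rarest classes, h c n and h+ c+ n+, are the double crossovers. Comparing them with the parentals, only the c allele has switched, so c is the middle locus and the order is n – c – h.
Crossovers in the c–h interval produce the single-crossover classes h+ c+ n and h c n+ (82 + 82 = 164) plus the double crossovers (18).
RF(c–h) = (164 + 18) / 2497 = 182/2497 = 0.0729 → 7.3 map units.

7.3 map units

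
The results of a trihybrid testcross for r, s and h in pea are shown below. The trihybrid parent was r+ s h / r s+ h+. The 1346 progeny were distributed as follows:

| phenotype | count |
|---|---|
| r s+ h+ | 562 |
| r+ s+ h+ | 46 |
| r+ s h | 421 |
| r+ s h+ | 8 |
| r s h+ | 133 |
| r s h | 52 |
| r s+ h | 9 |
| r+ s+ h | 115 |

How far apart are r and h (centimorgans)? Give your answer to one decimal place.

The two rarest classes, r+ s h+ and r s+ h, are the double crossovers. Comparing them with the parentals, only the h allele has switched, so h is the middle locus and the order is r – h – s.
Crossovers in the r–h interval produce the single-crossover classes r s h and r+ s+ h+ (52 + 46 = 98) plus the double crossovers (17).
RF(r–h) = (98 + 17) / 1346 = 115/1346 = 0.0854 → 8.5 centimorgans.

8.5 centimorgans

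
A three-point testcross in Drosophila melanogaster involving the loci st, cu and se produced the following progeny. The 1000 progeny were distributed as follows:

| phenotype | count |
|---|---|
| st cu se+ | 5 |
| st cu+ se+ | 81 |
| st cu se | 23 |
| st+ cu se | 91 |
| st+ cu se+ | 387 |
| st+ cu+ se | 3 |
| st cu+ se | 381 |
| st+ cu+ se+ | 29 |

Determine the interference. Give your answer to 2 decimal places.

The two most frequent reciprocal classes, st+ cu se+ and st cu+ se, are the parental types, so the F1 was st+ cu se+ / st cu+ se.
The two rarest classes, st cu se+ and st+ cu+ se, are the double crossovers. Comparing them with the parentals, only the st allele has switched, so st is the middle locus and the order is se – st – cu.
se–st: (172 + 8)/1000 = 0.1800; st–cu: (52 + 8)/1000 = 0.0600.
Expected DCO frequency = 0.1800 × 0.0600 ≈ 0.01080; observed = 8/1000 ≈ 0.00800.
Coefficient of coincidence = 0.00800/0.01080 ≈ 0.74; interference = 1 − 0.74 = 0.26.

0.26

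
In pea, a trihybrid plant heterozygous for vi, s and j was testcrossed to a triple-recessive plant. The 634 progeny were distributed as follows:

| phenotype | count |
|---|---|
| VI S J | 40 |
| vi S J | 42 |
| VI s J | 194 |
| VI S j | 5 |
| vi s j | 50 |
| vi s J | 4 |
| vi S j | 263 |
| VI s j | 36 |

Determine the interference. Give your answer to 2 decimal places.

0.34

The two most frequent reciprocal classes, vi S j and VI s J, are the parental types, so the F1 was vi S j / VI s J.
The two rarest classes, VI S j and vi s J, are the double crossovers. Comparing them with the parentals, only the vi allele has switched, so vi is the middle locus and the order is s – vi – j.
s–vi: (90 + 9)/634 = 0.1562; vi–j: (78 + 9)/634 = 0.1372.
Expected DCO frequency = 0.1562 × 0.1372 ≈ 0.02143; observed = 9/634 ≈ 0.01420.
Coefficient of coincidence = 0.01420/0.02143 ≈ 0.66; interference = 1 − 0.66 = 0.34.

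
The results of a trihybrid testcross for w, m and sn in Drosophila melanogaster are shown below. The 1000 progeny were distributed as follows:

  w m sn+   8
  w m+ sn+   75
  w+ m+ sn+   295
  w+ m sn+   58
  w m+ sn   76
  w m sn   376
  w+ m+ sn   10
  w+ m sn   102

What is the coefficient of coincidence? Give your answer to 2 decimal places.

The two most frequent reciprocal classes, w+ m+ sn+ and w m sn, are the parental types, so the F1 was w+ m+ sn+ / w m sn.
The two rarest classes, w+ m+ sn and w m sn+, are the double crossovers. Comparing them with the parentals, only the sn allele has switched, so sn is the middle locus and the order is w – sn – m.
w–sn: (177 + 18)/1000 = 0.1950; sn–m: (134 + 18)/1000 = 0.1520.
Expected DCO frequency = 0.1950 × 0.1520 ≈ 0.02964; observed = 18/1000 ≈ 0.01800.
Coefficient of coincidence = 0.01800/0.02964 ≈ 0.61.

0.61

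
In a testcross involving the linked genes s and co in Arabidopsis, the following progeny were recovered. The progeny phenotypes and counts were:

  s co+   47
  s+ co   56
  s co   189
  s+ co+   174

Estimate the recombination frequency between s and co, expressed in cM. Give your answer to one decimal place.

The two most frequent classes, s+ co+ (174) and s co (189), are the parental types, so the F1 was s+ co+ / s co.
The recombinant classes are s+ co and s co+: 56 + 47 = 103.
Recombination frequency = 103/466 = 0.2210 ≈ 22.1%, i.e. 22.1 cM.

22.1 cM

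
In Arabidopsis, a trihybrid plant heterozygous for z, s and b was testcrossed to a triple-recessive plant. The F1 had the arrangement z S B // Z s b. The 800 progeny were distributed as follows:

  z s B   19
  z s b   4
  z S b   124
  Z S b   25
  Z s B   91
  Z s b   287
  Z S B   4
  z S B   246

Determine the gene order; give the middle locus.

The two rarest classes, Z S B and z s b, are the double crossovers. Comparing them with the parentals, only the z allele has switched, so z is the middle locus and the order is b – z – s.

z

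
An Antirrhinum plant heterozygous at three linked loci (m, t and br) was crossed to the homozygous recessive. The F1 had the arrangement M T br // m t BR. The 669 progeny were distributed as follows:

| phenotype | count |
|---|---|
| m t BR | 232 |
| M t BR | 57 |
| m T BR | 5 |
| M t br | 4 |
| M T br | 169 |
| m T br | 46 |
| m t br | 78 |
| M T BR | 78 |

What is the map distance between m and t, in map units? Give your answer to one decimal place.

The two rarest classes, M t br and m T BR, are the double crossovers. Comparing them with the parentals, only the t allele has switched, so t is the middle locus and the order is m – t – br.
Crossovers in the m–t interval produce the single-crossover classes m T br and M t BR (46 + 57 = 103) plus the double crossovers (9).
RF(m–t) = (103 + 9) / 669 = 112/669 = 0.1674 → 16.7 map units.

16.7 map units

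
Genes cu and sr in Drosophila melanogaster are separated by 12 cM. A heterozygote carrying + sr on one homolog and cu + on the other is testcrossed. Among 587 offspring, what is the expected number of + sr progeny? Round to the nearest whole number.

258

A map distance of 12 cM corresponds to a recombination frequency of 0.120.
The F1 is + sr / cu +, so + sr is a parental gamete class with expected frequency (1 − r)/2 = 0.880/2 = 0.4400.
Expected number = 0.4400 × 587 = 258.28 ≈ 258.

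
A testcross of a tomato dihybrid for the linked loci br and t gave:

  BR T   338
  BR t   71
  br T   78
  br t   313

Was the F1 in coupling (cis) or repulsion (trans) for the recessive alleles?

The two most frequent classes are BR T (338) and br t (313); these are the parental (non-recombinant) types.
So the F1 carried BR T on one chromosome and br t on the other — the recessive alleles are on the same chromosome (cis / coupling).

cis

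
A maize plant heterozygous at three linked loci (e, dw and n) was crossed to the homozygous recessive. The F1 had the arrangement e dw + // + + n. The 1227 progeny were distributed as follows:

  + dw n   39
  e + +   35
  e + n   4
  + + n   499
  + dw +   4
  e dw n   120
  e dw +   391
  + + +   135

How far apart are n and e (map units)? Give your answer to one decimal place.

The two rarest classes, + dw + and e + n, are the double crossovers. Comparing them with the parentals, only the e allele has switched, so e is the middle locus and the order is n – e – dw.
Crossovers in the n–e interval produce the single-crossover classes e dw n and + + + (120 + 135 = 255) plus the double crossovers (8).
RF(n–e) = (255 + 8) / 1227 = 263/1227 = 0.2143 → 21.4 map units.

21.4 map units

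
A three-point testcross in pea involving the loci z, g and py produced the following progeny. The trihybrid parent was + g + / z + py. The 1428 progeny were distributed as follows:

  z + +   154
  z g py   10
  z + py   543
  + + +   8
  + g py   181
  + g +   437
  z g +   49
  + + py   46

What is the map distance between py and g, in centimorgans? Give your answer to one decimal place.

The two rarest classes, + + + and z g py, are the double crossovers. Comparing them with the parentals, only the g allele has switched, so g is the middle locus and the order is z – g – py.
Crossovers in the g–py interval produce the single-crossover classes + g py and z + + (181 + 154 = 335) plus the double crossovers (18).
RF(g–py) = (335 + 18) / 1428 = 353/1428 = 0.2472 → 24.7 centimorgans.

24.7 centimorgans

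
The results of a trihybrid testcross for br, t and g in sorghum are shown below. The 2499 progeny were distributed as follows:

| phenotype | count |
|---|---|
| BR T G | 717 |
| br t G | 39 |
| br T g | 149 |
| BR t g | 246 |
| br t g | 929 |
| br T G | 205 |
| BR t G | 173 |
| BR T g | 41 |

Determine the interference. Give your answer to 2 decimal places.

The two most frequent reciprocal classes, br t g and BR T G, are the parental types, so the F1 was br t g / BR T G.
The two rarest classes, br t G and BR T g, are the double crossovers. Comparing them with the parentals, only the g allele has switched, so g is the middle locus and the order is br – g – t.
br–g: (451 + 80)/2499 = 0.2125; g–t: (322 + 80)/2499 = 0.1609.
Expected DCO frequency = 0.2125 × 0.1609 ≈ 0.03419; observed = 80/2499 ≈ 0.03201.
Coefficient of coincidence = 0.03201/0.03419 ≈ 0.94; interference = 1 − 0.94 = 0.06.

0.06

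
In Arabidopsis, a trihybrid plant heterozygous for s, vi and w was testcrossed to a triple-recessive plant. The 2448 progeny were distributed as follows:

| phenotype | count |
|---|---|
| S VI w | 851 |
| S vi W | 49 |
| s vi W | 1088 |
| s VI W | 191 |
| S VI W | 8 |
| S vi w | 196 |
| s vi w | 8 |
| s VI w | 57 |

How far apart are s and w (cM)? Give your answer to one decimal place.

The two most frequent reciprocal classes, S VI w and s vi W, are the parental types, so the F1 was S VI w / s vi W.
The two rarest classes, S VI W and s vi w, are the double crossovers. Comparing them with the parentals, only the w allele has switched, so w is the middle locus and the order is vi – w – s.
Crossovers in the w–s interval produce the single-crossover classes s VI w and S vi W (57 + 49 = 106) plus the double crossovers (16).
RF(w–s) = (106 + 16) / 2448 = 122/2448 = 0.0498 → 5.0 cM.

5.0 cM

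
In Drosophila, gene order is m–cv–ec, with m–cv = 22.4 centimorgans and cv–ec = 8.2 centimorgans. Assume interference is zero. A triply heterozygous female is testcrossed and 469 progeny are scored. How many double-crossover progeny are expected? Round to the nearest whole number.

Map distances give recombination frequencies of 0.224 and 0.082 for the two intervals.
With no interference, expected double-crossover frequency = 0.224 × 0.082 = 0.01837.
Expected number = 0.01837 × 469 = 8.61 ≈ 9.

9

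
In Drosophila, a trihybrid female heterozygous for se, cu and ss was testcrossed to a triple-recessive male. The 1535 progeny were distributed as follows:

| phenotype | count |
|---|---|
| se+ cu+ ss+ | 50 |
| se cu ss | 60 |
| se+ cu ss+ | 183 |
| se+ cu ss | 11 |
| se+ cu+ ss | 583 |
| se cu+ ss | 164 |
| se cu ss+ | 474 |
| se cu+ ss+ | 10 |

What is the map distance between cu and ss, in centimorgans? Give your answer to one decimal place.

8.5 centimorgans

The two most frequent reciprocal classes, se cu ss+ and se+ cu+ ss, are the parental types, so the F1 was se cu ss+ / se+ cu+ ss.
The two rarest classes, se cu+ ss+ and se+ cu ss, are the double crossovers. Comparing them with the parentals, only the cu allele has switched, so cu is the middle locus and the order is se – cu – ss.
Crossovers in the cu–ss interval produce the single-crossover classes se cu ss and se+ cu+ ss+ (60 + 50 = 110) plus the double crossovers (21).
RF(cu–ss) = (110 + 21) / 1535 = 131/1535 = 0.0853 → 8.5 centimorgans.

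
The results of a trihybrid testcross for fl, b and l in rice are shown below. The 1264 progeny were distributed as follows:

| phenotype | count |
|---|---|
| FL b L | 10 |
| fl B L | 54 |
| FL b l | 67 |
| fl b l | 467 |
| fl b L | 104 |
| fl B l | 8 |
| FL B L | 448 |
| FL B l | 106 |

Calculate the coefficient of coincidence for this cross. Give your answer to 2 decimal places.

The two most frequent reciprocal classes, FL B L and fl b l, are the parental types, so the F1 was FL B L / fl b l.
The two rarest classes, FL b L and fl B l, are the double crossovers. Comparing them with the parentals, only the b allele has switched, so b is the middle locus and the order is l – b – fl.
l–b: (210 + 18)/1264 = 0.1804; b–fl: (121 + 18)/1264 = 0.1100.
Expected DCO frequency = 0.1804 × 0.1100 ≈ 0.01984; observed = 18/1264 ≈ 0.01424.
Coefficient of coincidence = 0.01424/0.01984 ≈ 0.72.

0.72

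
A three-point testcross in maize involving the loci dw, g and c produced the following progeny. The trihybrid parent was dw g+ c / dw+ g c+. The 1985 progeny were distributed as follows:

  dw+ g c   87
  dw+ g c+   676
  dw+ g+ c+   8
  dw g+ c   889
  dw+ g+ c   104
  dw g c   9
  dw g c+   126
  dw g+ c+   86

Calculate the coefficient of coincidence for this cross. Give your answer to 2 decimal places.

The two rarest classes, dw g c and dw+ g+ c+, are the double crossovers. Comparing them with the parentals, only the g allele has switched, so g is the middle locus and the order is c – g – dw.
c–g: (173 + 17)/1985 = 0.0957; g–dw: (230 + 17)/1985 = 0.1244.
Expected DCO frequency = 0.0957 × 0.1244 ≈ 0.01191; observed = 17/1985 ≈ 0.00856.
Coefficient of coincidence = 0.00856/0.01191 ≈ 0.72.

0.72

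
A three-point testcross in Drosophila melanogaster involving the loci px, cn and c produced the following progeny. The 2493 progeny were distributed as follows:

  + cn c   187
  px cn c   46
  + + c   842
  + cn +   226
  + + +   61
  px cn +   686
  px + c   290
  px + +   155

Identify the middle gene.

c

The two most frequent reciprocal classes, + + c and px cn +, are the parental types, so the F1 was + + c / px cn +.
The two rarest classes, + + + and px cn c, are the double crossovers. Comparing them with the parentals, only the c allele has switched, so c is the middle locus and the order is px – c – cn.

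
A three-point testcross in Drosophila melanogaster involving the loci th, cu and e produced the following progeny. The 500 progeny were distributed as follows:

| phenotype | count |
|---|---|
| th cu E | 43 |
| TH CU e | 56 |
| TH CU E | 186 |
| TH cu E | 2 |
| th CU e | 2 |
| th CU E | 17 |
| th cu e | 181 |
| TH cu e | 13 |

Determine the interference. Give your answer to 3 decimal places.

The two most frequent reciprocal classes, th cu e and TH CU E, are the parental types, so the F1 was th cu e / TH CU E.
The two rarest classes, th CU e and TH cu E, are the double crossovers. Comparing them with the parentals, only the cu allele has switched, so cu is the middle locus and the order is e – cu – th.
e–cu: (99 + 4)/500 = 0.2060; cu–th: (30 + 4)/500 = 0.0680.
Expected DCO frequency = 0.2060 × 0.0680 ≈ 0.01401; observed = 4/500 ≈ 0.00800.
Coefficient of coincidence = 0.00800/0.01401 ≈ 0.571; interference = 1 − 0.571 = 0.429.

0.429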